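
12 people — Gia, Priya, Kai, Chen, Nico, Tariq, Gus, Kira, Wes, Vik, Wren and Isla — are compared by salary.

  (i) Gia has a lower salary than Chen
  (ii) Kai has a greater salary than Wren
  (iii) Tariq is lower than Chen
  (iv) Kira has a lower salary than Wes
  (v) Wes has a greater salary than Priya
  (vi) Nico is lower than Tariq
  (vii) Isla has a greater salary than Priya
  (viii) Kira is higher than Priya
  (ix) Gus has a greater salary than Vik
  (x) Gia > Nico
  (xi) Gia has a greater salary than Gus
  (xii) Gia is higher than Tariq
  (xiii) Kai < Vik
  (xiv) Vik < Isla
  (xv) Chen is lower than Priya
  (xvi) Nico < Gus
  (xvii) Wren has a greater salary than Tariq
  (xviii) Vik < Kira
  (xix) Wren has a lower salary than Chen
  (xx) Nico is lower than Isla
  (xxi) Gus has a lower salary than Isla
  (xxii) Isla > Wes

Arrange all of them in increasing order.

Nothing is placed below Nico, so it is least; from there Nico < Tariq; Tariq < Wren; Wren < Kai; Kai < Vik; Vik < Gus; Gus < Gia; Gia < Chen; Chen < Priya; Priya < Kira; Kira < Wes; Wes < Isla, each given directly.

Nico < Tariq < Wren < Kai < Vik < Gus < Gia < Chen < Priya < Kira < Wes < Isla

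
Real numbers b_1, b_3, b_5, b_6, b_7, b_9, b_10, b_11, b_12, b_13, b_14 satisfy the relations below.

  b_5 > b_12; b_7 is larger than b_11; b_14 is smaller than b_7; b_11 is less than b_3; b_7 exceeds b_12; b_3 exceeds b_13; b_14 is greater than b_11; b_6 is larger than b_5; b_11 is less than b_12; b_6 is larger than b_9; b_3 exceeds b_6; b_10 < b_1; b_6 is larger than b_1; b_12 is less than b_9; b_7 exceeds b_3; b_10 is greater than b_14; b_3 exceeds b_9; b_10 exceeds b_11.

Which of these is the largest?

b_11 is not greatest since b_11 < b_14; b_14 is not greatest since b_14 < b_10; b_12 is not greatest since b_12 < b_7; b_5 is not greatest since b_5 < b_6; b_10 is not greatest since b_10 < b_1; b_1 is not greatest since b_1 < b_6; b_9 is not greatest since b_9 < b_6; b_6 is not greatest since b_6 < b_3; b_13 is not greatest since b_13 < b_3; b_3 is not greatest since b_3 < b_7.
Only b_7 has nothing above it, so b_7 is the largest.

b_7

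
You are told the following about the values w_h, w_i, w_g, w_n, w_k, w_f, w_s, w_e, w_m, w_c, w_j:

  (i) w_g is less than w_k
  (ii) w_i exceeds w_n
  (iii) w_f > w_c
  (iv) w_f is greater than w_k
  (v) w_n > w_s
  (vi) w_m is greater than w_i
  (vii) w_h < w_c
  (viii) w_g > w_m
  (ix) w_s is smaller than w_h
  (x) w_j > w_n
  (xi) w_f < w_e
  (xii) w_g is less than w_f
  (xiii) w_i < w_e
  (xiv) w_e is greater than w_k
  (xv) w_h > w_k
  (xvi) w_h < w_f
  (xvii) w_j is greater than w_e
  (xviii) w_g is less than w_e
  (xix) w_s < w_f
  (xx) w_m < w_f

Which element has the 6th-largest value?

w_k

Chaining the given pairs: w_s < w_n < w_i < w_m < w_g < w_k < w_h < w_c < w_f < w_e < w_j.
The 6th largest is w_k.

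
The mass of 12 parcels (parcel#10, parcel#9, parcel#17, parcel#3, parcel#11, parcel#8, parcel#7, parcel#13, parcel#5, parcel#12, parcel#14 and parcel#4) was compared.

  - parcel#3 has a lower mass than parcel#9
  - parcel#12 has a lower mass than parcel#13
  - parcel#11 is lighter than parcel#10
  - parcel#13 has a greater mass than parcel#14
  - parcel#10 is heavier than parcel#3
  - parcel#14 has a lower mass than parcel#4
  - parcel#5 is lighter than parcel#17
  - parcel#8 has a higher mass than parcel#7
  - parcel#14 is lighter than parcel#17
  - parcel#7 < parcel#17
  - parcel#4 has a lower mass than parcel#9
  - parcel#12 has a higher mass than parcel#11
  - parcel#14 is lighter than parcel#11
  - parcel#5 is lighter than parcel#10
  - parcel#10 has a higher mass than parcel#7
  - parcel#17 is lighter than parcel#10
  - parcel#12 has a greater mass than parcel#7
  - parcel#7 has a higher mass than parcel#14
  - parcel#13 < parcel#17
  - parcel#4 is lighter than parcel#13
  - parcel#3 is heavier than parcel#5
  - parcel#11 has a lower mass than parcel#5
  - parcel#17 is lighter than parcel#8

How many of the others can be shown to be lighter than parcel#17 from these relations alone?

The elements the relations force below parcel#17 are parcel#14, parcel#7, parcel#11, parcel#12, parcel#4, parcel#5, parcel#13 — no chain reaches any other.
That is 7.

7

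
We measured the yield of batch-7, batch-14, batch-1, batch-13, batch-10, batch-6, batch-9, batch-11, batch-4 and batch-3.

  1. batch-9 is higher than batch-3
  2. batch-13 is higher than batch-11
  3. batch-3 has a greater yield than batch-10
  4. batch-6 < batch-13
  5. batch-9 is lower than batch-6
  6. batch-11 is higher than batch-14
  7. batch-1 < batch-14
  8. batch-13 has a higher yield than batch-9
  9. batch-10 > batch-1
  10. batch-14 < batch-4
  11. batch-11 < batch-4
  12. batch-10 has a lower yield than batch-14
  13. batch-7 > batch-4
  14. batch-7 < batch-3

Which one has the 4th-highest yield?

batch-3

Chaining the given pairs: batch-1 < batch-10 < batch-14 < batch-11 < batch-4 < batch-7 < batch-3 < batch-9 < batch-6 < batch-13.
The 4th largest is batch-3.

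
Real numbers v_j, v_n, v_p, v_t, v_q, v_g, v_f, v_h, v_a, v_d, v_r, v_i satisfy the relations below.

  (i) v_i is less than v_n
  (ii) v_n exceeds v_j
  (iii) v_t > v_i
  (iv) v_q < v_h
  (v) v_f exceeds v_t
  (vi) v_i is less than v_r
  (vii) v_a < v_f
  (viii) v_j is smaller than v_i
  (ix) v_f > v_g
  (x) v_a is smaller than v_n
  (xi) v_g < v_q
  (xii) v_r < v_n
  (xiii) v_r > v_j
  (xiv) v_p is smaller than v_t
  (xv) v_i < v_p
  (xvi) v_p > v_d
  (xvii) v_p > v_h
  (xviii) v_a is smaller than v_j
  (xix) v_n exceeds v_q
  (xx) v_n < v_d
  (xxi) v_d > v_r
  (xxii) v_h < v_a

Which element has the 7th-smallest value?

v_r

Piecing the relations together gives one ordering: v_g < v_q < v_h < v_a < v_j < v_i < v_r < v_n < v_d < v_p < v_t < v_f.
The 7th smallest is v_r.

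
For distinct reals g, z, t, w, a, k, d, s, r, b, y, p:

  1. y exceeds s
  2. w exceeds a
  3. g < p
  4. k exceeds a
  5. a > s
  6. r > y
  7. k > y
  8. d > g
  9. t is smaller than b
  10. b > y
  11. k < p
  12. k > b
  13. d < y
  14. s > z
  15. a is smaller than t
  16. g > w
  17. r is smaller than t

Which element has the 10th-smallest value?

b

The consecutive relations fix a unique order: z < s < a < w < g < d < y < r < t < b < k < p.
The 10th smallest is b.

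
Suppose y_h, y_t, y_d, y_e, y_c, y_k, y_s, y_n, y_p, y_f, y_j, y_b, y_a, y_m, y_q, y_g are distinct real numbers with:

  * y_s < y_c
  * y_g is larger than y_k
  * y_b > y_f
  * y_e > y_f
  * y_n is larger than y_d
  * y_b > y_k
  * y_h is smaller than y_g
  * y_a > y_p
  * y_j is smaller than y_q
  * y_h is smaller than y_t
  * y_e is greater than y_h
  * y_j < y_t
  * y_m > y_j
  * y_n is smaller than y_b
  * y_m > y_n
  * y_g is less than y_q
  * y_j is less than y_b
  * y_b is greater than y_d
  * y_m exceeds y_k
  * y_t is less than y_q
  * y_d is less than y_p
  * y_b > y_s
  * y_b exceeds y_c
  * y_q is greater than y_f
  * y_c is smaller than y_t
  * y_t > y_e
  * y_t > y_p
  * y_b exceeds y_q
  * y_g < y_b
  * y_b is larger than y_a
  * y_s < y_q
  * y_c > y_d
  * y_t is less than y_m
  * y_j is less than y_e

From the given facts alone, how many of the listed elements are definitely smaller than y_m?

11

From y_m the given relations immediately reach y_n, y_k, y_j, y_t.
From those, y_d, y_h, y_p, y_c, y_e — 9 in total.
From those, y_s, y_f — 11 in total.
No other element is forced below y_m by the given relations, so the count is 11.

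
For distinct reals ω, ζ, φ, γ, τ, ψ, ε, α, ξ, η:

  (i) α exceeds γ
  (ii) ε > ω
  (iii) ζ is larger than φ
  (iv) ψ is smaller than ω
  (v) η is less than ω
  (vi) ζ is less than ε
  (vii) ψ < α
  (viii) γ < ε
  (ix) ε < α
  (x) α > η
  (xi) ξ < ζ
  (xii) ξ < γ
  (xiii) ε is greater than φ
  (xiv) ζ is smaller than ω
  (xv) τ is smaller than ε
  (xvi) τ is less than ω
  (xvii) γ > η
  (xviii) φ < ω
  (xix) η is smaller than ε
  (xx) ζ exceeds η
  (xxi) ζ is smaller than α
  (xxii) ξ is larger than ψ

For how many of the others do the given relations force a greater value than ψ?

6

From ψ the given relations immediately reach ξ, ω, α.
From those, ζ, γ, ε — 6 in total.
Nothing else is reachable above ψ; 6 in all.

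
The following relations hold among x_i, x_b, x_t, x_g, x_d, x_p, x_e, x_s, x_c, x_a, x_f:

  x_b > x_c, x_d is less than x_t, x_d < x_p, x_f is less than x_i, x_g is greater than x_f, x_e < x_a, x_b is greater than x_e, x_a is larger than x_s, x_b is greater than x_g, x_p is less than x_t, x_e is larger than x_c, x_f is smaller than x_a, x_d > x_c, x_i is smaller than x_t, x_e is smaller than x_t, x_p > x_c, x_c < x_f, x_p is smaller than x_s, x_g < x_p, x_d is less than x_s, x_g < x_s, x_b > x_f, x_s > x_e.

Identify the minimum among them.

x_c

Chaining upward from x_c: directly above it, x_e, x_f, x_d, x_p, x_b; then x_i, x_g, x_s, x_a, x_t.
That covers every other element, and nothing is given below x_c, so x_c is the minimum.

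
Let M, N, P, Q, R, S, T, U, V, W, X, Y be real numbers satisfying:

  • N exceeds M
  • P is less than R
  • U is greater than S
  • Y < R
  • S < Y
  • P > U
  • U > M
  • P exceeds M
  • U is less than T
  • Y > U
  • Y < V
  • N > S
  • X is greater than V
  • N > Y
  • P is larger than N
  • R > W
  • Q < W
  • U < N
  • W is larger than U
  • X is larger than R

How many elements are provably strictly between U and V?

Chaining upward from U reaches: Y, N, T, P, W, R, X.
Chaining downward from V reaches: M, S, Y.
Strictly between U and V are those in both lists: Y — 1 element.

1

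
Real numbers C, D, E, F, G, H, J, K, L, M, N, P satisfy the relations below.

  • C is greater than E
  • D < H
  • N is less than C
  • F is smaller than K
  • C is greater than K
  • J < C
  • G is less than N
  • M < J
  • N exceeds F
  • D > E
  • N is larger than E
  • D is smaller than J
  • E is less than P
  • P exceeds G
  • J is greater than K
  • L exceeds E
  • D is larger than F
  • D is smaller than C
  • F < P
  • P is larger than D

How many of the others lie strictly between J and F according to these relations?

Chaining upward from F reaches: D, H, P, K, N, C.
Chaining downward from J reaches: E, D, M, K.
Strictly between F and J are those in both lists: D, K — 2 elements.

2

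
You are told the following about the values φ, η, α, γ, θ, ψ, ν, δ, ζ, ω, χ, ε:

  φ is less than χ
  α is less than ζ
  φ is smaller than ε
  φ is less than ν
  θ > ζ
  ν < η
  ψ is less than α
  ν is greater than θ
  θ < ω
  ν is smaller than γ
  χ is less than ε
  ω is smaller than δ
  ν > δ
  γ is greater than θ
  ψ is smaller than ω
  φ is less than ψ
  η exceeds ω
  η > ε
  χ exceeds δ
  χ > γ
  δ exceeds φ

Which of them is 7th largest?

Piecing the relations together gives one ordering: φ < ψ < α < ζ < θ < ω < δ < ν < γ < χ < ε < η.
The 7th largest is ω.

ω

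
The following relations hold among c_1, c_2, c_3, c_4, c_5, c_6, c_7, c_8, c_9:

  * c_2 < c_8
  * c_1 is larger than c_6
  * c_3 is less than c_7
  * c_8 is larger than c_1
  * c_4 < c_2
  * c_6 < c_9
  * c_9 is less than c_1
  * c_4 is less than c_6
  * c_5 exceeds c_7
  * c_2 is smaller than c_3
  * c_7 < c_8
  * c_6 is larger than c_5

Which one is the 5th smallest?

c_5

Piecing the relations together gives one ordering: c_4 < c_2 < c_3 < c_7 < c_5 < c_6 < c_9 < c_1 < c_8.
The 5th smallest is c_5.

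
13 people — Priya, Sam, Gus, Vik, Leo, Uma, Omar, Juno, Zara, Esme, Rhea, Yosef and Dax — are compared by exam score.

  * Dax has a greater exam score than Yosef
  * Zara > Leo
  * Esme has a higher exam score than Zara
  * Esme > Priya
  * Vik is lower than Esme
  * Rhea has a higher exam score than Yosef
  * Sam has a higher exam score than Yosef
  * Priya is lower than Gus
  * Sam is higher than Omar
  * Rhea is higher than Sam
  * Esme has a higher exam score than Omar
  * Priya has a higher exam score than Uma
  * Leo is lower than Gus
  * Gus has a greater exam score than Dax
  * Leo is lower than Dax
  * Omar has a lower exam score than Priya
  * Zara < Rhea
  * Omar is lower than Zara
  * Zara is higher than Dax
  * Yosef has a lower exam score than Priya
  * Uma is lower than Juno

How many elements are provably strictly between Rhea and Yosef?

The relations place Yosef below Rhea. An element lies strictly between them when it is forced above Yosef and also forced below Rhea.
Above Yosef: {Sam, Priya, Dax, Zara, Gus, Esme}. Below Rhea: {Omar, Leo, Sam, Dax, Zara}.
Intersection: {Sam, Dax, Zara} — 3.

3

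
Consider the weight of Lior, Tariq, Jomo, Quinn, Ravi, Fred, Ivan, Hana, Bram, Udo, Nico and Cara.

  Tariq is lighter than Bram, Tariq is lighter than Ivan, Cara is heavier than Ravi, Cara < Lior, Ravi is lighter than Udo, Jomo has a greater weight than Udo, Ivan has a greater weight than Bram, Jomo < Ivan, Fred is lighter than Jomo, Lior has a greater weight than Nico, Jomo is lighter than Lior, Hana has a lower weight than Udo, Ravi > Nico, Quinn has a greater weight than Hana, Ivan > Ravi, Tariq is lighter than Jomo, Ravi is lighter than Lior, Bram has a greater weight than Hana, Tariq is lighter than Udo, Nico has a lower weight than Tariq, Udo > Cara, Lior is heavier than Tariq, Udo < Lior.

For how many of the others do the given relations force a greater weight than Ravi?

Directly above Ravi: Cara, Udo, Lior, Ivan.
One step further: Jomo (5 so far).
Nothing else is reachable above Ravi; 5 in all.

5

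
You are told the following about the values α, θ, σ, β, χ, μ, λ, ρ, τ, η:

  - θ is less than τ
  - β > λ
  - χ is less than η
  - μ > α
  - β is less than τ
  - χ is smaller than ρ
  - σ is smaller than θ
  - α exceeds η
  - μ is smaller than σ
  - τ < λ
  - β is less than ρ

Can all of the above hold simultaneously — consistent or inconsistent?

Chaining the given relations yields τ < λ < β, so τ < β. But one relation states β < τ. These cannot both hold.

inconsistent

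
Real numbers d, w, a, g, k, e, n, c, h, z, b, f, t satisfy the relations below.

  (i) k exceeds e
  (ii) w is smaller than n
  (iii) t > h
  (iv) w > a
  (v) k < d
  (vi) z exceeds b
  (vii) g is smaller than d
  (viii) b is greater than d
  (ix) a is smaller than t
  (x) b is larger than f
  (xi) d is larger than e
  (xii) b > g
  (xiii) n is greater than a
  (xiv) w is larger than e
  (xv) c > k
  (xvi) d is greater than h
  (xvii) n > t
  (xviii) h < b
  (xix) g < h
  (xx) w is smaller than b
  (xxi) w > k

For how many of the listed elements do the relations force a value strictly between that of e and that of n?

The relations place e below n. An element lies strictly between them when it is forced above e and also forced below n.
Above e: {k, d, c, w, b, z}. Below n: {g, k, h, a, t, w}.
Intersection: {k, w} — 2.

2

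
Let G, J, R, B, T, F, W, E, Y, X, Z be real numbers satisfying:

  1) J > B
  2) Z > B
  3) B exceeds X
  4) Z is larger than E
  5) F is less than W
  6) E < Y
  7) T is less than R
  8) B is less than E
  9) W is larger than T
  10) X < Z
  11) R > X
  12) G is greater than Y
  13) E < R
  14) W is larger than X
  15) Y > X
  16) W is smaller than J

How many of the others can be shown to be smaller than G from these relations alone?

Directly below G: Y.
One step further: X, E (3 so far).
One step further: B (4 so far).
No other element is forced below G by the given relations, so the count is 4.

4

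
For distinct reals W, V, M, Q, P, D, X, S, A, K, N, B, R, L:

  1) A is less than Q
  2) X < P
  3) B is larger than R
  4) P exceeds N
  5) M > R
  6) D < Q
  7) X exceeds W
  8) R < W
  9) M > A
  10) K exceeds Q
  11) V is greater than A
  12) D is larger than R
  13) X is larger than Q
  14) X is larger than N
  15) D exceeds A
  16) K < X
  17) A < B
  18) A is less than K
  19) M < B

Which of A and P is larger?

P

A < D < Q < K < X < P, by transitivity through D, Q, K, X.
So A < P; P is the larger of the two.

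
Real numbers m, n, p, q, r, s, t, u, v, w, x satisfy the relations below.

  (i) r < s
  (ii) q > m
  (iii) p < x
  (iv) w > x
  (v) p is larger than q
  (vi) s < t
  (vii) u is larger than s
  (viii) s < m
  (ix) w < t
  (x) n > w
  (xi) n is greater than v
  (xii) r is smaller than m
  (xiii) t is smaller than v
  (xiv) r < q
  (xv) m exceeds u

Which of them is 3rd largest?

t

The consecutive relations fix a unique order: r < s < u < m < q < p < x < w < t < v < n.
The 3rd largest is t.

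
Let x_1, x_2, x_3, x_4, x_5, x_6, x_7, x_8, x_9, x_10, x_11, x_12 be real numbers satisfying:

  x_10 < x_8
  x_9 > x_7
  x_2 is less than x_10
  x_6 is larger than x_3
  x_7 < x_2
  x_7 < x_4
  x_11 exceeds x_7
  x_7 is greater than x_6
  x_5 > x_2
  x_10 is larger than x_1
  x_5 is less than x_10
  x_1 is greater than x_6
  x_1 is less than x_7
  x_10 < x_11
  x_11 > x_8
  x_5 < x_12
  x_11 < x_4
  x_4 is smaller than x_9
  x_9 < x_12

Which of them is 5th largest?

Chaining the given pairs: x_3 < x_6 < x_1 < x_7 < x_2 < x_5 < x_10 < x_8 < x_11 < x_4 < x_9 < x_12.
The 5th largest is x_8.

x_8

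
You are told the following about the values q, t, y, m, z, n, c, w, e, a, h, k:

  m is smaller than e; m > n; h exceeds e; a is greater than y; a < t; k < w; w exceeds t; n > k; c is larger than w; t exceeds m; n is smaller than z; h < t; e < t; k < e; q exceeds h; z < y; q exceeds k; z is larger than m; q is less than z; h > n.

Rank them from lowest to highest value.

The consecutive links are each given: k < n; n < m; m < e; e < h; h < q; q < z; z < y; y < a; a < t; t < w; w < c.

k < n < m < e < h < q < z < y < a < t < w < c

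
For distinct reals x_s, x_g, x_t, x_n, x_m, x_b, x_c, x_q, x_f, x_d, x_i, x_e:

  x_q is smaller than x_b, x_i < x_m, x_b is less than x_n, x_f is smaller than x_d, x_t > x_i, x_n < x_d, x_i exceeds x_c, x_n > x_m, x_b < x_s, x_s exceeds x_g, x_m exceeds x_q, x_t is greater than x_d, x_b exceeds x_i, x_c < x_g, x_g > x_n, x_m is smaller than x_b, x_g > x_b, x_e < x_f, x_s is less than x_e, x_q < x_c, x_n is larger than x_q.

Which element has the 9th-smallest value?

Chaining the given pairs: x_q < x_c < x_i < x_m < x_b < x_n < x_g < x_s < x_e < x_f < x_d < x_t.
The 9th smallest is x_e.

x_e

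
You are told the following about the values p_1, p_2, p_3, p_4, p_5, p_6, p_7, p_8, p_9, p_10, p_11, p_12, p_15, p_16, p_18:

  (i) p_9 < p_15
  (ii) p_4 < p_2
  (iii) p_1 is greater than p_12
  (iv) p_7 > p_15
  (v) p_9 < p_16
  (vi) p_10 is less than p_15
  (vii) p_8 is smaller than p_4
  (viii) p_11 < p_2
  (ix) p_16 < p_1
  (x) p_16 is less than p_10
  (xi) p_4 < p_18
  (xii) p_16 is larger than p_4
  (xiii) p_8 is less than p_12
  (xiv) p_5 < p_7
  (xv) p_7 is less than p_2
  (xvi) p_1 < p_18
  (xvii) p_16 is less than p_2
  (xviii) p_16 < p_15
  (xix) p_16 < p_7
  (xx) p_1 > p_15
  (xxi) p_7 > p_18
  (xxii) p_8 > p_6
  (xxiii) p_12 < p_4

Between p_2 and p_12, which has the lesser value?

p_12

p_12 < p_4 and p_4 < p_16 give p_12 < p_16.
With p_16 < p_10: p_12 < p_4 < p_16 < p_10.
With p_10 < p_15: p_12 < p_4 < p_16 < p_10 < p_15.
Then p_15 < p_1 extends the chain to p_1.
With p_1 < p_18: p_12 < p_4 < p_16 < p_10 < p_15 < p_1 < p_18.
With p_18 < p_7: p_12 < p_4 < p_16 < p_10 < p_15 < p_1 < p_18 < p_7.
With p_7 < p_2: p_12 < p_4 < p_16 < p_10 < p_15 < p_1 < p_18 < p_7 < p_2.
So p_12 < p_2; p_12 is the smaller of the two.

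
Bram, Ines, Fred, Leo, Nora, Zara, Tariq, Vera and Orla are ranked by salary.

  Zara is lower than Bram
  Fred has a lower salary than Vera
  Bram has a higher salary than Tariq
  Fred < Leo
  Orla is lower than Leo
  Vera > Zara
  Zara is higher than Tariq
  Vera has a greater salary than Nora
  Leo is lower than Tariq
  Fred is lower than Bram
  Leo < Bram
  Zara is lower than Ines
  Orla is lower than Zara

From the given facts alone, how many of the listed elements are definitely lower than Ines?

Directly below Ines: Zara.
One step further: Orla, Tariq (3 so far).
One step further: Leo (4 so far).
One step further: Fred (5 so far).
No other element is forced below Ines by the given relations, so the count is 5.

5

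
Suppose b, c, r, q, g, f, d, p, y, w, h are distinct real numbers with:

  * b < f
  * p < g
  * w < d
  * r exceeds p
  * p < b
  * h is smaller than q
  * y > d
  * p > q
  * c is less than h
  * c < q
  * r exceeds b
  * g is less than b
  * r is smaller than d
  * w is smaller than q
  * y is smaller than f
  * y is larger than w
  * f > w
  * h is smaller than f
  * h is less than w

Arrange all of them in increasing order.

Each adjacent pair is fixed by a given relation: c < h; h < w; w < q; q < p; p < g; g < b; b < r; r < d; d < y; y < f. Chaining them end to end gives the full order.

c < h < w < q < p < g < b < r < d < y < f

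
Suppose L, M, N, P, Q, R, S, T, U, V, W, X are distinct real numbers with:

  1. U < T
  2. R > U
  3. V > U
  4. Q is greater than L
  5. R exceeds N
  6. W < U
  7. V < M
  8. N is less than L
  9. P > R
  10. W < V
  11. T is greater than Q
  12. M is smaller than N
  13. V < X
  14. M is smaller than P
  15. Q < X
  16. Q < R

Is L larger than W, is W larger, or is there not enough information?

L

The relevant relations are W < U; U < V; V < M; M < N; N < L.
Chaining these gives W < U < V < M < N < L.
So L is larger.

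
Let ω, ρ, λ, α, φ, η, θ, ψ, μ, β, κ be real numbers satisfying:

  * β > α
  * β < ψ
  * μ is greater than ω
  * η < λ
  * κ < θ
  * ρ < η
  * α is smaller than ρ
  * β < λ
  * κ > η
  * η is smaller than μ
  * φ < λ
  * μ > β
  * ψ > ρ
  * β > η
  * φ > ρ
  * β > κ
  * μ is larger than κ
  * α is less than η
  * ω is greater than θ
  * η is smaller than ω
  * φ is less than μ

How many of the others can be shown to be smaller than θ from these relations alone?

4

The elements the relations force below θ are α, ρ, η, κ — no chain reaches any other.
That is 4.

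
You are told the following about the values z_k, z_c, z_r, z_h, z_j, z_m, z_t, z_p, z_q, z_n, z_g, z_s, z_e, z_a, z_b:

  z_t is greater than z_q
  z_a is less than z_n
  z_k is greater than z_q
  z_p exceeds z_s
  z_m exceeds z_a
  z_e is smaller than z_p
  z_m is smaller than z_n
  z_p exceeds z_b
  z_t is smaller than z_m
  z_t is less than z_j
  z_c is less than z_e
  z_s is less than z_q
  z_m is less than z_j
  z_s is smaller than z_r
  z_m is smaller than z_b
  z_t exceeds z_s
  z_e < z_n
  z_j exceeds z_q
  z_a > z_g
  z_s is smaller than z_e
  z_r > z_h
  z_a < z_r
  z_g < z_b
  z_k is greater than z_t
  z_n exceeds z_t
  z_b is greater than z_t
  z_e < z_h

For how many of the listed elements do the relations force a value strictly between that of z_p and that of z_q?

3

The relations place z_q below z_p. An element lies strictly between them when it is forced above z_q and also forced below z_p.
Above z_q: {z_t, z_m, z_b, z_j, z_k, z_n}. Below z_p: {z_c, z_s, z_e, z_g, z_a, z_t, z_m, z_b}.
Intersection: {z_t, z_m, z_b} — 3.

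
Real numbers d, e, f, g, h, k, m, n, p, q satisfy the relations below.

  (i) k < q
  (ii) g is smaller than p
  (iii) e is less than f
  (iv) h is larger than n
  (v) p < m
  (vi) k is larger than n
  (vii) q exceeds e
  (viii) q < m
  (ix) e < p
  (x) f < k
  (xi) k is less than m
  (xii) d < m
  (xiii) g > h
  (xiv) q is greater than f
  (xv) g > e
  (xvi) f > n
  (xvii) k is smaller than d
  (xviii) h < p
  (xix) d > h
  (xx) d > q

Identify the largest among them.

Chaining downward from m: directly below it, k, q, d, p; then n, e, f, h, g.
That covers every other element, and nothing is given above m, so m is the largest.

m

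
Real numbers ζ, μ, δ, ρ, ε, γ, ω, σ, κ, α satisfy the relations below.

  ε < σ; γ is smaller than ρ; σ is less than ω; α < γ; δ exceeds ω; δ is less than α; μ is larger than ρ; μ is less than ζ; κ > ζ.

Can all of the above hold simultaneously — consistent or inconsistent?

Every relation is compatible with ε < σ < ω < δ < α < γ < ρ < μ < ζ < κ; the set is consistent.

consistent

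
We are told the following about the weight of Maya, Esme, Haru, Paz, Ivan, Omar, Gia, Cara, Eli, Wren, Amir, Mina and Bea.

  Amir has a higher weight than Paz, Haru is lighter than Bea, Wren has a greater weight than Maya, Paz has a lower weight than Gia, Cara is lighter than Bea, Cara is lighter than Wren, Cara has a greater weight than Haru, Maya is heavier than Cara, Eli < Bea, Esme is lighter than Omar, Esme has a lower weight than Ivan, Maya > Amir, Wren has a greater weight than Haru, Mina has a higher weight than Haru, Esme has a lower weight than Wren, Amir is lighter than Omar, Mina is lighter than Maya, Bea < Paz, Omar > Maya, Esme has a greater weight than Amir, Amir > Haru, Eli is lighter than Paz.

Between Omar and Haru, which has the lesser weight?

Link the given pairs in sequence: Haru < Bea; Bea < Paz; Paz < Amir; Amir < Esme; Esme < Omar.
Together: Haru < Bea < Paz < Amir < Esme < Omar.
So Haru < Omar; Haru is the lighter of the two.

Haru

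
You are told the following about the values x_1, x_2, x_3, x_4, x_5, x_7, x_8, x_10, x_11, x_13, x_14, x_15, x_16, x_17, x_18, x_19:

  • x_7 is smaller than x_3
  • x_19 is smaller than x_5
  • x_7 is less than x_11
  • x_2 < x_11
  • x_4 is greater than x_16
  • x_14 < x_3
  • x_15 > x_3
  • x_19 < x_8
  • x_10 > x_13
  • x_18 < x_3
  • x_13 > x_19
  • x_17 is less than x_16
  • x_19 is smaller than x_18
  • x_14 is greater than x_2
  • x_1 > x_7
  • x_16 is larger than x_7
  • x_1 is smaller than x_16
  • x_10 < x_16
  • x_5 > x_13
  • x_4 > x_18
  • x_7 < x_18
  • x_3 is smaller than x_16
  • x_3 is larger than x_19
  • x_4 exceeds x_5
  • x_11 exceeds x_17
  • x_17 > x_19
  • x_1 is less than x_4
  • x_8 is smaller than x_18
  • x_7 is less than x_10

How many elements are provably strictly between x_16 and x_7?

4

Chaining upward from x_7 reaches: x_18, x_1, x_3, x_10, x_4, x_15, x_11.
Chaining downward from x_16 reaches: x_2, x_19, x_14, x_8, x_17, x_13, x_18, x_1, x_3, x_10.
Strictly between x_7 and x_16 are those in both lists: x_18, x_1, x_3, x_10 — 4 elements.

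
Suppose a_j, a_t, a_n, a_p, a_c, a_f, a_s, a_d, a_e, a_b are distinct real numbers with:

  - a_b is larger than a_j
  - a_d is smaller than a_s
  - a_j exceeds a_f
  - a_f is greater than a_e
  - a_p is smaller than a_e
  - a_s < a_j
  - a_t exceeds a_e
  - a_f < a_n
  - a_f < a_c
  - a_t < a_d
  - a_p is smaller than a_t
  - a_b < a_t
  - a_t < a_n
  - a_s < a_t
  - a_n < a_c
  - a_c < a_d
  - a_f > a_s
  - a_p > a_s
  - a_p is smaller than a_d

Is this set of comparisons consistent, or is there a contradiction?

inconsistent

Chaining the given relations yields a_s < a_p < a_e < a_f < a_j < a_b < a_t < a_n < a_c < a_d, so a_s < a_d. But one relation states a_d < a_s. These cannot both hold.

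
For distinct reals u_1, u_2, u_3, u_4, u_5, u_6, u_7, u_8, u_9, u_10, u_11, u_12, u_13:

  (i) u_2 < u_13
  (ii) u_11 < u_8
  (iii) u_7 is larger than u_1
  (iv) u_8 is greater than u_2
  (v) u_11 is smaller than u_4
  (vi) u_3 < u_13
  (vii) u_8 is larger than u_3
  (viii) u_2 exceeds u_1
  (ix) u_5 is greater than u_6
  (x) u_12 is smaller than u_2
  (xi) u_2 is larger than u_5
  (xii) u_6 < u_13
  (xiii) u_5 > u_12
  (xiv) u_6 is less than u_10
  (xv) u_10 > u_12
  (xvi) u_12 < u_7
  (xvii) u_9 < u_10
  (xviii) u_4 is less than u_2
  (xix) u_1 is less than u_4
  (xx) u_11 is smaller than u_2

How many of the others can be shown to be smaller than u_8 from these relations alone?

The elements the relations force below u_8 are u_1, u_12, u_6, u_3, u_11, u_4, u_5, u_2 — no chain reaches any other.
That is 8.

8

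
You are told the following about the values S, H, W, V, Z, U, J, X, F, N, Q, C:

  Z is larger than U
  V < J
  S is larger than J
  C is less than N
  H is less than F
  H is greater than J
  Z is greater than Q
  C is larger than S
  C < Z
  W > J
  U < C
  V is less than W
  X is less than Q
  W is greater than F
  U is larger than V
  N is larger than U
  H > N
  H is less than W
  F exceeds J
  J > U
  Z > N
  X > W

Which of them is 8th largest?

C

The consecutive relations fix a unique order: V < U < J < S < C < N < H < F < W < X < Q < Z.
The 8th largest is C.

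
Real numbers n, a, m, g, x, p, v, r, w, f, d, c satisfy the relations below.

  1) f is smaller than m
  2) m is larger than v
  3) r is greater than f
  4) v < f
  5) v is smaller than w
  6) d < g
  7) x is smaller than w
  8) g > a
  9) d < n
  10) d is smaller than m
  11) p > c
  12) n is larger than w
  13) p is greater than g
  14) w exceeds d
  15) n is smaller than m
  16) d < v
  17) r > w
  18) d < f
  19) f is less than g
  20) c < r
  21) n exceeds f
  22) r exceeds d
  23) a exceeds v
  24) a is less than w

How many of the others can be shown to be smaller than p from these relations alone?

6

Directly below p: c, g.
One step further: d, f, a (5 so far).
One step further: v (6 so far).
No other element is forced below p by the given relations, so the count is 6.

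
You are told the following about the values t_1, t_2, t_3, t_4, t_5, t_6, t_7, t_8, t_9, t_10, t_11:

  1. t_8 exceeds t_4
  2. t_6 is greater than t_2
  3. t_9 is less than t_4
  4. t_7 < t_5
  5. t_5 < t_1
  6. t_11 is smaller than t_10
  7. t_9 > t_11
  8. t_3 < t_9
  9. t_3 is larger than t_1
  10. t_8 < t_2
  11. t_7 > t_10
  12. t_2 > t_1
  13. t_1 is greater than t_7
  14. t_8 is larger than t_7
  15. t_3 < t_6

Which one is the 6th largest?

Chaining the given pairs: t_11 < t_10 < t_7 < t_5 < t_1 < t_3 < t_9 < t_4 < t_8 < t_2 < t_6.
The 6th largest is t_3.

t_3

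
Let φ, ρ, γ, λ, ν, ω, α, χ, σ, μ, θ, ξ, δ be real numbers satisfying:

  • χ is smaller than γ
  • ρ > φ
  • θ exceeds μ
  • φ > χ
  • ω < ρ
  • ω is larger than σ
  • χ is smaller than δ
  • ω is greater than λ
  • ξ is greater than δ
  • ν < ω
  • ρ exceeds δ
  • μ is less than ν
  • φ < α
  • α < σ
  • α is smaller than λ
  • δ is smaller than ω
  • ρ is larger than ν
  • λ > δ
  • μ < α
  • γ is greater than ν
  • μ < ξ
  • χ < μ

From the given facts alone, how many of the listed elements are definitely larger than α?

The elements the relations force above α are λ, σ, ω, ρ — no chain reaches any other.
That is 4.

4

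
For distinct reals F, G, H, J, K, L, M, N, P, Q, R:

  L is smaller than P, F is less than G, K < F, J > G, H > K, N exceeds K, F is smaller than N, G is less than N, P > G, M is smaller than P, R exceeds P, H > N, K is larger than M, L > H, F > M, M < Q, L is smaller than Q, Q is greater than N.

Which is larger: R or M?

M < K and K < F give M < F.
With F < G: M < K < F < G.
Then G < N extends the chain to N.
With N < H: M < K < F < G < N < H.
With H < L: M < K < F < G < N < H < L.
With L < P: M < K < F < G < N < H < L < P.
Then P < R extends the chain to R.
So M < R; R is the larger of the two.

R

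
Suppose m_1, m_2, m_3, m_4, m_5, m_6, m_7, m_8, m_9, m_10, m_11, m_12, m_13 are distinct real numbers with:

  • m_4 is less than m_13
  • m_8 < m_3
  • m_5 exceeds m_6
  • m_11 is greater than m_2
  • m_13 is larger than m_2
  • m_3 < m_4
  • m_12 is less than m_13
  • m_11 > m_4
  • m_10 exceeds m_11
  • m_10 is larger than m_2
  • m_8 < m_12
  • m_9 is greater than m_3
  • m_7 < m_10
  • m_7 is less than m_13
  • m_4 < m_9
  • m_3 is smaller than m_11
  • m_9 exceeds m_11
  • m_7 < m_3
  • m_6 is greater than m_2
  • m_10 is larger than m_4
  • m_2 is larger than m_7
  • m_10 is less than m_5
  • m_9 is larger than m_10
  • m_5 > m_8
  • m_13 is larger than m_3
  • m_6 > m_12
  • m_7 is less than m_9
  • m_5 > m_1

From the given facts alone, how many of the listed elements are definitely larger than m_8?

9

From m_8 the given relations immediately reach m_3, m_12, m_5.
From those, m_4, m_11, m_6, m_13, m_9 — 8 in total.
From those, m_10 — 9 in total.
No other element is forced above m_8 by the given relations, so the count is 9.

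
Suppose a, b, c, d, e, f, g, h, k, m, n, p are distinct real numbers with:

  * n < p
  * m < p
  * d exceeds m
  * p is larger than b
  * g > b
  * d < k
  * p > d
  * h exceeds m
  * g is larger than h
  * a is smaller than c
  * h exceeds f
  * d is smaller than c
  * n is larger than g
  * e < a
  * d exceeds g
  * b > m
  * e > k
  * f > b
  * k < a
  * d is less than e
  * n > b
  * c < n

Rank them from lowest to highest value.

m < b < f < h < g < d < k < e < a < c < n < p

Nothing is placed below m, so it is least; from there m < b; b < f; f < h; h < g; g < d; d < k; k < e; e < a; a < c; c < n; n < p, each given directly.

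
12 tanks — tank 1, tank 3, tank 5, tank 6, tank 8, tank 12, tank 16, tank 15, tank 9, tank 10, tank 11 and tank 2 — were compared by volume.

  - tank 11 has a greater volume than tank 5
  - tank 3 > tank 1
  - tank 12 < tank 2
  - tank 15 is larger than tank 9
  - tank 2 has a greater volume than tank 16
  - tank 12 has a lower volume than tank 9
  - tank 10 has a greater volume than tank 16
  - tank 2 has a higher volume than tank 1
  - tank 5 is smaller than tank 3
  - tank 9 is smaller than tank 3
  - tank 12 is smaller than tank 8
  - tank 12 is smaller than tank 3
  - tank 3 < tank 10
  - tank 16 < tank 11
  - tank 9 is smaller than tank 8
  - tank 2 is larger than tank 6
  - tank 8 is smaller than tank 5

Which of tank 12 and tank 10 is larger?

tank 10

Link the given pairs in sequence: tank 12 < tank 9; tank 9 < tank 8; tank 8 < tank 5; tank 5 < tank 3; tank 3 < tank 10.
Together: tank 12 < tank 9 < tank 8 < tank 5 < tank 3 < tank 10.
So tank 12 < tank 10; tank 10 is the larger of the two.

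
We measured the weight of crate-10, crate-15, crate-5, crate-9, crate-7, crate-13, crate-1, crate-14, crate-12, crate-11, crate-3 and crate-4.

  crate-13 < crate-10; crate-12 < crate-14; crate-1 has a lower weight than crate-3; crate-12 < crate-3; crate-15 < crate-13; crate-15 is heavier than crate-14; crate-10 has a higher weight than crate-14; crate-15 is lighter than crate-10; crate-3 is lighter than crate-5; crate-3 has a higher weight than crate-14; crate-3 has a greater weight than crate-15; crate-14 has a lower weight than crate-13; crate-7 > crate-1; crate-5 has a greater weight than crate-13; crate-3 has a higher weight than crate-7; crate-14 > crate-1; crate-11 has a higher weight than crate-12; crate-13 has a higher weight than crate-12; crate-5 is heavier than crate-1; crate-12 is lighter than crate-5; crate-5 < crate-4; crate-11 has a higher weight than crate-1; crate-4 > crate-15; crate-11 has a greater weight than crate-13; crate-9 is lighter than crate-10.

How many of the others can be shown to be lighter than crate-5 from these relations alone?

From crate-5 the given relations immediately reach crate-1, crate-12, crate-13, crate-3.
From those, crate-7, crate-14, crate-15 — 7 in total.
No other element is forced below crate-5 by the given relations, so the count is 7.

7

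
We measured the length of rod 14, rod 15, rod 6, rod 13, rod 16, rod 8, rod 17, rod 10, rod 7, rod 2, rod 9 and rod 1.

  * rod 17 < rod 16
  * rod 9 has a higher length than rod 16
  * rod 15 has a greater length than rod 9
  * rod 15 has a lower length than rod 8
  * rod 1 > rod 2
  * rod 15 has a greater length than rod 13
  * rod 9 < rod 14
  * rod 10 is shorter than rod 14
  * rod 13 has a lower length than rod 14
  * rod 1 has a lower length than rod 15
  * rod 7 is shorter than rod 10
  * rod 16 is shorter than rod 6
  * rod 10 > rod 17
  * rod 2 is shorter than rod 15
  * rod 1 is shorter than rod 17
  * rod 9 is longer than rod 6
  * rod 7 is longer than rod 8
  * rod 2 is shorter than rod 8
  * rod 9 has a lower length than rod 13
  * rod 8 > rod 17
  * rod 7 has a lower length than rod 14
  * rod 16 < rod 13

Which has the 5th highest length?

Piecing the relations together gives one ordering: rod 2 < rod 1 < rod 17 < rod 16 < rod 6 < rod 9 < rod 13 < rod 15 < rod 8 < rod 7 < rod 10 < rod 14.
The 5th largest is rod 15.

rod 15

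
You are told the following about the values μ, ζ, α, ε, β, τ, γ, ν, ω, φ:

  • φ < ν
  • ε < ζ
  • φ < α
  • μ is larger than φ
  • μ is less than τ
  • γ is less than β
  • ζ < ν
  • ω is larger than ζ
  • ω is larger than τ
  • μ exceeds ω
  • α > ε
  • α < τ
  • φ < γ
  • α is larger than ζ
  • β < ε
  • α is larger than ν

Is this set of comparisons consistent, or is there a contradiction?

We have μ < τ stated directly, yet also τ < ω < μ by chaining the others — so τ < μ. Contradiction.

inconsistent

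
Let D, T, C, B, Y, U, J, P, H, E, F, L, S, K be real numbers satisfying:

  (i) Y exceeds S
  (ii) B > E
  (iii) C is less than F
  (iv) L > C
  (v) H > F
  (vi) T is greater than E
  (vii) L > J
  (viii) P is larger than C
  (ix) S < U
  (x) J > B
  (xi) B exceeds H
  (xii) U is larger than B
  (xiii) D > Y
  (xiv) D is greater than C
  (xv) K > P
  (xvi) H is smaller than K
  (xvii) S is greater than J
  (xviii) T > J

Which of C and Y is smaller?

C < F and F < H give C < H.
With H < B: C < F < H < B.
Then B < J extends the chain to J.
Then J < S extends the chain to S.
Then S < Y extends the chain to Y.
So C < Y; C is the smaller of the two.

C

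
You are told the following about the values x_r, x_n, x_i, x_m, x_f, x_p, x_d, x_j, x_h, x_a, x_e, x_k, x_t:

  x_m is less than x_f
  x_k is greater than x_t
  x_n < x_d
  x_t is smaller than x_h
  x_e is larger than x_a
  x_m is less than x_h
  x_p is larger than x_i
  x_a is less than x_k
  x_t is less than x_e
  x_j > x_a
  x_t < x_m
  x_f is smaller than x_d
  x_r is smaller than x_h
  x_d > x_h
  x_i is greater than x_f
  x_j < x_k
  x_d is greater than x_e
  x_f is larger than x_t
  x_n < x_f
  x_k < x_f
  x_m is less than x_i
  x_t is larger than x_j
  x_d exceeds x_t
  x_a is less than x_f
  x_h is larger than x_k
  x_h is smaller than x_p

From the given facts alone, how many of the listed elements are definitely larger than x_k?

5

Directly above x_k: x_f, x_h.
One step further: x_d, x_i, x_p (5 so far).
No other element is forced above x_k by the given relations, so the count is 5.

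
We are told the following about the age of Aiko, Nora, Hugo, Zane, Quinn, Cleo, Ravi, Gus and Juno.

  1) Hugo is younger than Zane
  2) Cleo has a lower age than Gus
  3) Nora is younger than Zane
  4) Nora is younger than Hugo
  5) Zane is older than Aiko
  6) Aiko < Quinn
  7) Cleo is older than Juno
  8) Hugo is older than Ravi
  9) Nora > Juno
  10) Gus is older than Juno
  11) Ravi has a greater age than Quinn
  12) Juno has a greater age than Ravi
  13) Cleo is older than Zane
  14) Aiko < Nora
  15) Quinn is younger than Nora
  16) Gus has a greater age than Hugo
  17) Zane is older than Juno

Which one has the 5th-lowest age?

The consecutive relations fix a unique order: Aiko < Quinn < Ravi < Juno < Nora < Hugo < Zane < Cleo < Gus.
Counting 5 from the smallest end gives Nora.

Nora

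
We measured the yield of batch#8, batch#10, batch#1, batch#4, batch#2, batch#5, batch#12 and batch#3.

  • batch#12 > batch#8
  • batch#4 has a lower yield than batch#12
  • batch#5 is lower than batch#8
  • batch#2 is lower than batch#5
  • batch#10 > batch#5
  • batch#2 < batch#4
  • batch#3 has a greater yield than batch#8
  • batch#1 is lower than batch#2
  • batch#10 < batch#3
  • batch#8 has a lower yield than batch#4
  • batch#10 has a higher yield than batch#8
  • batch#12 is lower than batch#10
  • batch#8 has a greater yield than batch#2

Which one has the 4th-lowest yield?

Chaining the given pairs: batch#1 < batch#2 < batch#5 < batch#8 < batch#4 < batch#12 < batch#10 < batch#3.
Counting 4 from the smallest end gives batch#8.

batch#8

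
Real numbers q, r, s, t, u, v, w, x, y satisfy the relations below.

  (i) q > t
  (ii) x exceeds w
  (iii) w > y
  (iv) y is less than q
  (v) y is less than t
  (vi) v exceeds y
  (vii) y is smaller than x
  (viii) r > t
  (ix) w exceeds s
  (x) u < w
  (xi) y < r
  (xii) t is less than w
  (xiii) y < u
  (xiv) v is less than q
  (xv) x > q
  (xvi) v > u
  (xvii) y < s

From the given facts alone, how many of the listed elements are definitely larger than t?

Directly above t: w, r, q.
One step further: x (4 so far).
Nothing else is reachable above t; 4 in all.

4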